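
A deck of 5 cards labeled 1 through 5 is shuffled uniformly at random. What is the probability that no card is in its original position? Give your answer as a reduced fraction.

11/30

This is the derangement probability: permutations of 5 with no fixed point.
D(5) = 5! · (1 − 1/1! + 1/2! − ··· + (−1)^5/5!) = 44.
P = 44/120 = 11/30.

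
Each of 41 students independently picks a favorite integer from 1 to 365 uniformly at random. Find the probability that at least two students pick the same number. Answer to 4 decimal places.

0.9032

It's easier to compute the probability that all 41 are distinct.
P(all distinct) = 365/365 · 364/365 · ··· · 325/365 ≈ 0.0968.
So the probability of at least one match is 1 − 0.0968 = 0.9032.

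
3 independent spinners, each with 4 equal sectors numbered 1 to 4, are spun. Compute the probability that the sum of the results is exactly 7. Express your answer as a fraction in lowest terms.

There are 4^3 = 64 equally likely outcomes.
The number of ordered 3-tuples from {1,…,4} summing to 7 is 12.
P(sum = 7) = 12/64 = 3/16.

3/16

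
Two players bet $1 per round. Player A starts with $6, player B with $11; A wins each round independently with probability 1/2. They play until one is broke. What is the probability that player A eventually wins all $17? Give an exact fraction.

With a fair step, P(i) = ½P(i−1) + ½P(i+1) with P(0)=0, P(17)=1 has the linear solution P(i) = i/17.
P(6) = 6/17.

6/17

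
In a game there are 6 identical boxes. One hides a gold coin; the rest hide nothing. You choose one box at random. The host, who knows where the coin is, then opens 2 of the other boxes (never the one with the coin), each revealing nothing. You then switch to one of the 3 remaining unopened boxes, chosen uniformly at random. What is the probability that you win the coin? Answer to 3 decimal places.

Your original box holds the coin with probability 1/6, so the other 5 collectively hold it with probability 5/6.
The host can always find 2 empty boxes to open, so the reveals don't change that 5/6; it is now spread over the 3 remaining unopened boxes.
P(win by switching) = (5/6) · (1/3) = 5/18 ≈ 0.278.

0.278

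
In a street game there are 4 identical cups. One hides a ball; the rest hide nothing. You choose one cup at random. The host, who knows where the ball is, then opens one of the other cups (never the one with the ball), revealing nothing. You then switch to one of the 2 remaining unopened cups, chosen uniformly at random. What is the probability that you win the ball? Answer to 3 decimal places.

Your original cup holds the ball with probability 1/4, so the other 3 collectively hold it with probability 3/4.
The host can always find an empty cup to open, so this doesn't change that 3/4; it is now spread over the 2 remaining unopened cups.
P(win by switching) = (3/4) · (1/2) = 3/8 ≈ 0.375.

0.375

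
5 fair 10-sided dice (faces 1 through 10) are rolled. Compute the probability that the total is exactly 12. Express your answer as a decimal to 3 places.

There are 10^5 = 100000 equally likely outcomes.
The number of ordered 5-tuples from {1,…,10} summing to 12 is 330.
P(sum = 12) = 330/100000 = 33/10000 ≈ 0.003.

0.003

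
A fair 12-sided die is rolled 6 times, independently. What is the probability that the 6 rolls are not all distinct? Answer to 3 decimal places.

P(all 6 different) = 12/12 · 11/12 · ··· · 7/12 ≈ 0.223.
P(at least two equal) = 1 − 0.223 = 0.777.

0.777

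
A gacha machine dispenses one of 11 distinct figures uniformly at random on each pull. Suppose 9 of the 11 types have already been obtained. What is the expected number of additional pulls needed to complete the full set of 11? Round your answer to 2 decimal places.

Starting from 9 distinct types, each trial gives a new one with probability (11−i)/11 when i types are held, so the wait for the next new type is 11/(11−i).
E = 11/2 + 11/1 = 33/2 ≈ 16.50.

16.50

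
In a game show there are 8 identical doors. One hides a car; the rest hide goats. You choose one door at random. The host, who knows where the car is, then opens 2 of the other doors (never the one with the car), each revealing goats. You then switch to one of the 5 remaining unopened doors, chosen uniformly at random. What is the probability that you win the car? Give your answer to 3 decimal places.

Your original door holds the car with probability 1/8, so the other 7 collectively hold it with probability 7/8.
The host can always find 2 empty doors to open, so the reveals don't change that 7/8; it is now spread over the 5 remaining unopened doors.
P(win by switching) = (7/8) · (1/5) = 7/40 ≈ 0.175.

0.175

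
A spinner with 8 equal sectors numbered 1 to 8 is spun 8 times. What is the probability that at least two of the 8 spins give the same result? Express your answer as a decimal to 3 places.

P(all 8 different) = 8/8 · 7/8 · ··· · 1/8 ≈ 0.002.
P(at least two equal) = 1 − 0.002 = 0.998.

0.998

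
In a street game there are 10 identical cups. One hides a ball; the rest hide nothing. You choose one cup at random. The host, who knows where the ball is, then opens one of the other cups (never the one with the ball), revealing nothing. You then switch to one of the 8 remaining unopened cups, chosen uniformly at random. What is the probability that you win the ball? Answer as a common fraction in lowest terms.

9/80

Your original cup holds the ball with probability 1/10, so the other 9 collectively hold it with probability 9/10.
The host can always find an empty cup to open, so this doesn't change that 9/10; it is now spread over the 8 remaining unopened cups.
P(win by switching) = (9/10) · (1/8) = 9/80.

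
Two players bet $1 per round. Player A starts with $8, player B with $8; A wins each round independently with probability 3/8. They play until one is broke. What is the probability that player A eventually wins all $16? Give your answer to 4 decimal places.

0.0165

Let r = q/p = (5/8)/(3/8) = 5/3. The recurrence P(i) = p·P(i+1) + q·P(i−1) with P(0)=0, P(16)=1 gives P(i) = (1 − r^i)/(1 − r^16).
P(8) = (1 − (5/3)^8) / (1 − (5/3)^16) = 6561/397186 ≈ 0.0165.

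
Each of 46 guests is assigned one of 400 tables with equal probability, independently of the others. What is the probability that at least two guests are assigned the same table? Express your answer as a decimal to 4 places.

0.9322

It's easier to compute the probability that all 46 are distinct.
P(all distinct) = 400/400 · 399/400 · ··· · 355/400 ≈ 0.0678.
So the probability of at least one match is 1 − 0.0678 = 0.9322.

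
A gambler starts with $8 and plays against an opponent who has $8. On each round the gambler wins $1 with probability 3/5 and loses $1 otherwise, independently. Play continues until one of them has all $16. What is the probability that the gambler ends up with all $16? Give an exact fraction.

Let r = q/p = (2/5)/(3/5) = 2/3. The recurrence P(i) = p·P(i+1) + q·P(i−1) with P(0)=0, P(16)=1 gives P(i) = (1 − r^i)/(1 − r^16).
P(8) = (1 − (2/3)^8) / (1 − (2/3)^16) = 6561/6817.

6561/6817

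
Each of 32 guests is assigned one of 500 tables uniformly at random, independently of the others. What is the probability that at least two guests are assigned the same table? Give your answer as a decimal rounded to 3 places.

0.637

It's easier to compute the probability that all 32 are distinct.
P(all distinct) = 500/500 · 499/500 · ··· · 469/500 ≈ 0.363.
So the probability of at least one match is 1 − 0.363 = 0.637.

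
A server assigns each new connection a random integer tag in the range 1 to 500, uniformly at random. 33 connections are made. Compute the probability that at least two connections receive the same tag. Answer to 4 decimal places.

It's easier to compute the probability that all 33 are distinct.
P(all distinct) = 500/500 · 499/500 · ··· · 468/500 ≈ 0.3397.
So the probability of at least one match is 1 − 0.3397 = 0.6603.

0.6603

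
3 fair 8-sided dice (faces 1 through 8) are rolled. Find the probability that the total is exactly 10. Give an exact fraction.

There are 8^3 = 512 equally likely outcomes.
The number of ordered 3-tuples from {1,…,8} summing to 10 is 36.
P(sum = 10) = 36/512 = 9/128.

9/128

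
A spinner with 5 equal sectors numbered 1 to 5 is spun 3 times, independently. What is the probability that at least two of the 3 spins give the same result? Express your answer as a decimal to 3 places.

0.520

P(all 3 different) = 5/5 · 4/5 · ··· · 3/5 ≈ 0.480.
P(at least two equal) = 1 − 0.480 = 0.520.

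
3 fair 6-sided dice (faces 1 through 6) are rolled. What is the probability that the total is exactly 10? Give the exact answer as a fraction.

1/8

There are 6^3 = 216 equally likely outcomes.
The number of ordered 3-tuples from {1,…,6} summing to 10 is 27.
P(sum = 10) = 27/216 = 1/8.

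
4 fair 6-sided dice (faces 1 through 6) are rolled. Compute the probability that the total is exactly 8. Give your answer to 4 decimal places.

There are 6^4 = 1296 equally likely outcomes.
The number of ordered 4-tuples from {1,…,6} summing to 8 is 35.
P(sum = 8) = 35/1296 ≈ 0.0270.

0.0270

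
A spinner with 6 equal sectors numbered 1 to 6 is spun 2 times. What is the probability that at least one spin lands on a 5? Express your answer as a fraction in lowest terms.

11/36

P(no spin lands on a 5) = (5/6)^2 = 25/36.
P(at least one) = 1 − 25/36 = 11/36.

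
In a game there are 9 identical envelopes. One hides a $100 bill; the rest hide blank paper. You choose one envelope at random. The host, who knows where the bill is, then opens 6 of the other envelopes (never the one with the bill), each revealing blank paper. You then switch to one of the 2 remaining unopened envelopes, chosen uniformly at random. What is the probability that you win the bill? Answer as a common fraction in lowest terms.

Your original envelope holds the bill with probability 1/9, so the other 8 collectively hold it with probability 8/9.
The host can always find 6 empty envelopes to open, so the reveals don't change that 8/9; it is now spread over the 2 remaining unopened envelopes.
P(win by switching) = (8/9) · (1/2) = 4/9.

4/9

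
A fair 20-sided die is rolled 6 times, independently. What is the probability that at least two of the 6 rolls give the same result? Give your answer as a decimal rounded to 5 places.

0.56395

P(all 6 different) = 20/20 · 19/20 · ··· · 15/20 ≈ 0.43605.
P(at least two equal) = 1 − 0.43605 = 0.56395.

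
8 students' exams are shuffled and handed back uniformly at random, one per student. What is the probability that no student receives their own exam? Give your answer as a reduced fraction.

This is the derangement probability: permutations of 8 with no fixed point.
D(8) = 8! · (1 − 1/1! + 1/2! − ··· + (−1)^8/8!) = 14833.
P = 14833/40320 = 2119/5760.

2119/5760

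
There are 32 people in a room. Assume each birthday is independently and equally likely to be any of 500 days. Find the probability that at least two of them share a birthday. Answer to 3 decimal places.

0.637

It's easier to compute the probability that all 32 are distinct.
P(all distinct) = 500/500 · 499/500 · ··· · 469/500 ≈ 0.363.
So the probability of at least one match is 1 − 0.363 = 0.637.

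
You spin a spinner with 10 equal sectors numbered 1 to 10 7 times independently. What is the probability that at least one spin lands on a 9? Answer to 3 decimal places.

0.522

P(no spin lands on a 9) = (9/10)^7 ≈ 0.478.
P(at least one) = 1 − 0.478 = 0.522.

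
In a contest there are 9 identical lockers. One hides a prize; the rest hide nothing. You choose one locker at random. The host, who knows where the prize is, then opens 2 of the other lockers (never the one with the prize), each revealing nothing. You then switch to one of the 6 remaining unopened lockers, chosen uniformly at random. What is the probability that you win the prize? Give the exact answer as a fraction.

Your original locker holds the prize with probability 1/9, so the other 8 collectively hold it with probability 8/9.
The host can always find 2 empty lockers to open, so the reveals don't change that 8/9; it is now spread over the 6 remaining unopened lockers.
P(win by switching) = (8/9) · (1/6) = 4/27.

4/27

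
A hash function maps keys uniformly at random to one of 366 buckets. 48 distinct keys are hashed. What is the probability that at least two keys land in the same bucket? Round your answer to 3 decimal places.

It's easier to compute the probability that all 48 are distinct.
P(all distinct) = 366/366 · 365/366 · ··· · 319/366 ≈ 0.040.
So the probability of at least one match is 1 − 0.040 = 0.960.

0.960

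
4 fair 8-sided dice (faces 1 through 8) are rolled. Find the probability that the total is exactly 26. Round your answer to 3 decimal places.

There are 8^4 = 4096 equally likely outcomes.
The number of ordered 4-tuples from {1,…,8} summing to 26 is 84.
P(sum = 26) = 84/4096 = 21/1024 ≈ 0.021.

0.021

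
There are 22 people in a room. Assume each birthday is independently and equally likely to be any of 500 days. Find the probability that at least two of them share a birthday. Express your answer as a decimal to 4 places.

0.3742

It's easier to compute the probability that all 22 are distinct.
P(all distinct) = 500/500 · 499/500 · ··· · 479/500 ≈ 0.6258.
So the probability of at least one match is 1 − 0.6258 = 0.3742.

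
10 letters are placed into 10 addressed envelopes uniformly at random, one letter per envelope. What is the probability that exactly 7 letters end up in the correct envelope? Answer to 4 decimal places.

Choose which 7 of the 10 are fixed: C(10,7) = 120 ways.
The remaining 3 must have no fixed point: D(3) = 2.
P = 120·2/3628800 = 1/15120 ≈ 0.0001.

0.0001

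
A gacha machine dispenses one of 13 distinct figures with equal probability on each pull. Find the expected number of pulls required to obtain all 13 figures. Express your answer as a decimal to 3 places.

41.342

After i distinct types are collected, each trial gives a new one with probability (13−i)/13, so the expected wait for the next new type is 13/(13−i).
E = 13/13 + 13/12 + 13/11 + 13/10 + 13/9 + 13/8 + 13/7 + 13/6 + 13/5 + 13/4 + 13/3 + 13/2 + 13/1 = 1145993/27720 ≈ 41.342.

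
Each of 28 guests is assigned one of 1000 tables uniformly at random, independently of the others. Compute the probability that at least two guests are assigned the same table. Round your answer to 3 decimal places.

It's easier to compute the probability that all 28 are distinct.
P(all distinct) = 1000/1000 · 999/1000 · ··· · 973/1000 ≈ 0.683.
So the probability of at least one match is 1 − 0.683 = 0.317.

0.317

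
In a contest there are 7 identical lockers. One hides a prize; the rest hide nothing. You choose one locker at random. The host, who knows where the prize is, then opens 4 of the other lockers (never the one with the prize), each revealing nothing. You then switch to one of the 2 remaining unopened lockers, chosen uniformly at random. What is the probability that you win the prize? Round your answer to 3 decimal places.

Your original locker holds the prize with probability 1/7, so the other 6 collectively hold it with probability 6/7.
The host can always find 4 empty lockers to open, so the reveals don't change that 6/7; it is now spread over the 2 remaining unopened lockers.
P(win by switching) = (6/7) · (1/2) = 3/7 ≈ 0.429.

0.429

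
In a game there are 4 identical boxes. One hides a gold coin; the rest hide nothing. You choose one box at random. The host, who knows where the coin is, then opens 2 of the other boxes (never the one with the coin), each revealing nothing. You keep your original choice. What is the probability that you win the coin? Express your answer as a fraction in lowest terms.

1/4

The host can always open 2 empty boxes regardless of your choice, so the reveals give no information about your original box.
P(win by staying) = 1/4.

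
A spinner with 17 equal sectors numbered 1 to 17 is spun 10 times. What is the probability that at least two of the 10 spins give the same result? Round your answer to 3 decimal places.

P(all 10 different) = 17/17 · 16/17 · ··· · 8/17 ≈ 0.035.
P(at least two equal) = 1 − 0.035 = 0.965.

0.965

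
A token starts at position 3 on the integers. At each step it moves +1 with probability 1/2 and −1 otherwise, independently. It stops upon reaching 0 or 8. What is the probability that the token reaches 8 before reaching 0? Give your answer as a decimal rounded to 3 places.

0.375

With a fair step, P(i) = ½P(i−1) + ½P(i+1) with P(0)=0, P(8)=1 has the linear solution P(i) = i/8.
P(3) = 3/8 ≈ 0.375.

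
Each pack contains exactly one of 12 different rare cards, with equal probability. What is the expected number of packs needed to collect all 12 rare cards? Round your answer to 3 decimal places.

After i distinct types are collected, each trial gives a new one with probability (12−i)/12, so the expected wait for the next new type is 12/(12−i).
E = 12/12 + 12/11 + 12/10 + 12/9 + 12/8 + 12/7 + 12/6 + 12/5 + 12/4 + 12/3 + 12/2 + 12/1 = 86021/2310 ≈ 37.239.

37.239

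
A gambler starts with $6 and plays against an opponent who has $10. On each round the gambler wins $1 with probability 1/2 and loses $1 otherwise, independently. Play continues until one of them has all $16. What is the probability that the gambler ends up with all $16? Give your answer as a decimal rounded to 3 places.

0.375

With a fair step, P(i) = ½P(i−1) + ½P(i+1) with P(0)=0, P(16)=1 has the linear solution P(i) = i/16.
P(6) = 6/16 = 3/8 ≈ 0.375.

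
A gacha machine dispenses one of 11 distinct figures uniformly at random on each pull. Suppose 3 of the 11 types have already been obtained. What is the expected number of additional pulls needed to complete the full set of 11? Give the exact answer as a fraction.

Starting from 3 distinct types, each trial gives a new one with probability (11−i)/11 when i types are held, so the wait for the next new type is 11/(11−i).
E = 11/8 + 11/7 + 11/6 + 11/5 + 11/4 + 11/3 + 11/2 + 11/1 = 8371/280.

8371/280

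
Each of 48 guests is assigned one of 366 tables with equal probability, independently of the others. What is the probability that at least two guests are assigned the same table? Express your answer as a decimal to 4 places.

0.9602

It's easier to compute the probability that all 48 are distinct.
P(all distinct) = 366/366 · 365/366 · ··· · 319/366 ≈ 0.0398.
So the probability of at least one match is 1 − 0.0398 = 0.9602.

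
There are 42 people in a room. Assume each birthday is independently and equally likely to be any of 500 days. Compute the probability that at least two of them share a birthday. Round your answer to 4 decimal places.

0.8300

It's easier to compute the probability that all 42 are distinct.
P(all distinct) = 500/500 · 499/500 · ··· · 459/500 ≈ 0.1700.
So the probability of at least one match is 1 − 0.1700 = 0.8300.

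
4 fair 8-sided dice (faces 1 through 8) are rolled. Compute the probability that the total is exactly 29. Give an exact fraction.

There are 8^4 = 4096 equally likely outcomes.
The number of ordered 4-tuples from {1,…,8} summing to 29 is 20.
P(sum = 29) = 20/4096 = 5/1024.

5/1024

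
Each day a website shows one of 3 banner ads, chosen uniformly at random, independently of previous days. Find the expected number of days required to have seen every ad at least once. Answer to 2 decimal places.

5.50

After i distinct types are collected, each trial gives a new one with probability (3−i)/3, so the expected wait for the next new type is 3/(3−i).
E = 3/3 + 3/2 + 3/1 = 11/2 ≈ 5.50.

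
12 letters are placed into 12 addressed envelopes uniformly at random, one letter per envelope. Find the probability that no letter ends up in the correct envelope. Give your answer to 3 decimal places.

This is the derangement probability: permutations of 12 with no fixed point.
D(12) = 12! · (1 − 1/1! + 1/2! − ··· + (−1)^12/12!) = 176214841.
P = 176214841/479001600 = 16019531/43545600 ≈ 0.368.

0.368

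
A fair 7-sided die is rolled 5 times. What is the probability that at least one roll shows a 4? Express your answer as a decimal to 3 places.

0.537

P(no roll shows a 4) = (6/7)^5 ≈ 0.463.
P(at least one) = 1 − 0.463 = 0.537.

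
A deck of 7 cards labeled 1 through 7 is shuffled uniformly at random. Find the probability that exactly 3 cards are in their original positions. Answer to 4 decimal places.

0.0625

Choose which 3 of the 7 are fixed: C(7,3) = 35 ways.
The remaining 4 must have no fixed point: D(4) = 9.
P = 35·9/5040 = 1/16 ≈ 0.0625.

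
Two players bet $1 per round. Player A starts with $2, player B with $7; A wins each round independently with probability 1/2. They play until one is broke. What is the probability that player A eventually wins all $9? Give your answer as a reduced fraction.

With a fair step, P(i) = ½P(i−1) + ½P(i+1) with P(0)=0, P(9)=1 has the linear solution P(i) = i/9.
P(2) = 2/9.

2/9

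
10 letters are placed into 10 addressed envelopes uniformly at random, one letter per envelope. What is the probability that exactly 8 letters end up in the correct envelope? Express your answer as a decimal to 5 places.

Choose which 8 of the 10 are fixed: C(10,8) = 45 ways.
The remaining 2 must have no fixed point: D(2) = 1.
P = 45·1/3628800 = 1/80640 ≈ 0.00001.

0.00001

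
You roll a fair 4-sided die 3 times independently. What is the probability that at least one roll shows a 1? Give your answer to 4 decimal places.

P(no roll shows a 1) = (3/4)^3 ≈ 0.4219.
P(at least one) = 1 − 0.4219 = 0.5781.

0.5781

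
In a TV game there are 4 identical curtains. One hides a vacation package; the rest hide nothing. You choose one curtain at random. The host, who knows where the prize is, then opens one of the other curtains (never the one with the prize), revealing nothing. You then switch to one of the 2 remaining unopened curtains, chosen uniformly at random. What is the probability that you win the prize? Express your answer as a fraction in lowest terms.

3/8

Your original curtain holds the prize with probability 1/4, so the other 3 collectively hold it with probability 3/4.
The host can always find an empty curtain to open, so this doesn't change that 3/4; it is now spread over the 2 remaining unopened curtains.
P(win by switching) = (3/4) · (1/2) = 3/8.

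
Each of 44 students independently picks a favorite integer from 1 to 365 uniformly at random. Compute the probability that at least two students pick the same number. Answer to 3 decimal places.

0.933

It's easier to compute the probability that all 44 are distinct.
P(all distinct) = 365/365 · 364/365 · ··· · 322/365 ≈ 0.067.
So the probability of at least one match is 1 − 0.067 = 0.933.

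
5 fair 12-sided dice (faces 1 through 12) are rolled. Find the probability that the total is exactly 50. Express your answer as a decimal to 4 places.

0.0040

There are 12^5 = 248832 equally likely outcomes.
The number of ordered 5-tuples from {1,…,12} summing to 50 is 1001.
P(sum = 50) = 1001/248832 ≈ 0.0040.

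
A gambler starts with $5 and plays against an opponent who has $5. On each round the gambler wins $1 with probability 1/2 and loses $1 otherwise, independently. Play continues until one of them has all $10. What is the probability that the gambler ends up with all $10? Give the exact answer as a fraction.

With a fair step, P(i) = ½P(i−1) + ½P(i+1) with P(0)=0, P(10)=1 has the linear solution P(i) = i/10.
P(5) = 5/10 = 1/2.

1/2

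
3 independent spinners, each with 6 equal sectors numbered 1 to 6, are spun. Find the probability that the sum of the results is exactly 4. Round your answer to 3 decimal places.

0.014

There are 6^3 = 216 equally likely outcomes.
The number of ordered 3-tuples from {1,…,6} summing to 4 is 3.
P(sum = 4) = 3/216 = 1/72 ≈ 0.014.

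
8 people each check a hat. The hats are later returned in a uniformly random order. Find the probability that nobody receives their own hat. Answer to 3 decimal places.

This is the derangement probability: permutations of 8 with no fixed point.
D(8) = 8! · (1 − 1/1! + 1/2! − ··· + (−1)^8/8!) = 14833.
P = 14833/40320 = 2119/5760 ≈ 0.368.

0.368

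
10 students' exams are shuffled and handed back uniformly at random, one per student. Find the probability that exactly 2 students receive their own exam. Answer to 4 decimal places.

0.1839

Choose which 2 of the 10 are fixed: C(10,2) = 45 ways.
The remaining 8 must have no fixed point: D(8) = 14833.
P = 45·14833/3628800 = 2119/11520 ≈ 0.1839.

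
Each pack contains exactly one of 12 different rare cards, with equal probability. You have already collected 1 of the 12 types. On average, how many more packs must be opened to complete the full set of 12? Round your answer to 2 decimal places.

Starting from 1 distinct type, each trial gives a new one with probability (12−i)/12 when i types are held, so the wait for the next new type is 12/(12−i).
E = 12/11 + 12/10 + 12/9 + 12/8 + 12/7 + 12/6 + 12/5 + 12/4 + 12/3 + 12/2 + 12/1 = 83711/2310 ≈ 36.24.

36.24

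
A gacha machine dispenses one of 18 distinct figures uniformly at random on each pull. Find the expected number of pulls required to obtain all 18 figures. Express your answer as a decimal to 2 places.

After i distinct types are collected, each trial gives a new one with probability (18−i)/18, so the expected wait for the next new type is 18/(18−i).
E = 18/18 + 18/17 + 18/16 + 18/15 + 18/14 + 18/13 + 18/12 + 18/11 + 18/10 + 18/9 + 18/8 + 18/7 + 18/6 + 18/5 + 18/4 + 18/3 + 18/2 + 18/1 = 42822903/680680 ≈ 62.91.

62.91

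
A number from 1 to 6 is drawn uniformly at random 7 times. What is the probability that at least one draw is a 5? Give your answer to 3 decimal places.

0.721

P(no draw is a 5) = (5/6)^7 ≈ 0.279.
P(at least one) = 1 − 0.279 = 0.721.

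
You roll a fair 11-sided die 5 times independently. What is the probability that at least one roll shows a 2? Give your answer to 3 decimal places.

0.379

P(no roll shows a 2) = (10/11)^5 ≈ 0.621.
P(at least one) = 1 − 0.621 = 0.379.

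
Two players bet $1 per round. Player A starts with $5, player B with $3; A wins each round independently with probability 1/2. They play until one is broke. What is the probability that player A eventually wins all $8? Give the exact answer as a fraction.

5/8

With a fair step, P(i) = ½P(i−1) + ½P(i+1) with P(0)=0, P(8)=1 has the linear solution P(i) = i/8.
P(5) = 5/8.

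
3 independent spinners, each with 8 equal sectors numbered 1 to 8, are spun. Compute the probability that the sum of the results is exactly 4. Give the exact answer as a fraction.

3/512

There are 8^3 = 512 equally likely outcomes.
The number of ordered 3-tuples from {1,…,8} summing to 4 is 3.
P(sum = 4) = 3/512.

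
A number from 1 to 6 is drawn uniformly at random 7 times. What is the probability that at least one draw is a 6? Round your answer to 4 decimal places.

0.7209

P(no draw is a 6) = (5/6)^7 ≈ 0.2791.
P(at least one) = 1 − 0.2791 = 0.7209.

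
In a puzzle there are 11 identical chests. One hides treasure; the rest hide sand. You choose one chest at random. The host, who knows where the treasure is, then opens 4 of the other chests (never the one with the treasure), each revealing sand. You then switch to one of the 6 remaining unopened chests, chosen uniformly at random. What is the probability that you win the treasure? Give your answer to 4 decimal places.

0.1515

Your original chest holds the treasure with probability 1/11, so the other 10 collectively hold it with probability 10/11.
The host can always find 4 empty chests to open, so the reveals don't change that 10/11; it is now spread over the 6 remaining unopened chests.
P(win by switching) = (10/11) · (1/6) = 5/33 ≈ 0.1515.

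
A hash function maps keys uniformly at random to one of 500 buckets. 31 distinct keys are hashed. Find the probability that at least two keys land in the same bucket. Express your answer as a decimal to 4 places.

0.6131

It's easier to compute the probability that all 31 are distinct.
P(all distinct) = 500/500 · 499/500 · ··· · 470/500 ≈ 0.3869.
So the probability of at least one match is 1 − 0.3869 = 0.6131.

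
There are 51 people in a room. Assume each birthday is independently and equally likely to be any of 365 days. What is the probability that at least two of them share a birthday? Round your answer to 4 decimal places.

0.9744

It's easier to compute the probability that all 51 are distinct.
P(all distinct) = 365/365 · 364/365 · ··· · 315/365 ≈ 0.0256.
So the probability of at least one match is 1 − 0.0256 = 0.9744.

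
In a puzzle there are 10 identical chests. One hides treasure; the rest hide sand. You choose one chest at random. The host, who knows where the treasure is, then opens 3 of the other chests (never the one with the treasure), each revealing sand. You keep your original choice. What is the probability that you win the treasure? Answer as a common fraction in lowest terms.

The host can always open 3 empty chests regardless of your choice, so the reveals give no information about your original chest.
P(win by staying) = 1/10.

1/10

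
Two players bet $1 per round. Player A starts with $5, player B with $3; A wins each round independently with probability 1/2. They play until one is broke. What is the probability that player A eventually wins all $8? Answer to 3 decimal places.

With a fair step, P(i) = ½P(i−1) + ½P(i+1) with P(0)=0, P(8)=1 has the linear solution P(i) = i/8.
P(5) = 5/8 ≈ 0.625.

0.625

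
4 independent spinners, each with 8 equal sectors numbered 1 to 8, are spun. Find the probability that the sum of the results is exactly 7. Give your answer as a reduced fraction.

5/1024

There are 8^4 = 4096 equally likely outcomes.
The number of ordered 4-tuples from {1,…,8} summing to 7 is 20.
P(sum = 7) = 20/4096 = 5/1024.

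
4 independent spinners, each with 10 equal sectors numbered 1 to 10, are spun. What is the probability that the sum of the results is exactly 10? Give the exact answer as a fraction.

21/2500

There are 10^4 = 10000 equally likely outcomes.
The number of ordered 4-tuples from {1,…,10} summing to 10 is 84.
P(sum = 10) = 84/10000 = 21/2500.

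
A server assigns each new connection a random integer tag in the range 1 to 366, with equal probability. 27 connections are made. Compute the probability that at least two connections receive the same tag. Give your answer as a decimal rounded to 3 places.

0.626

It's easier to compute the probability that all 27 are distinct.
P(all distinct) = 366/366 · 365/366 · ··· · 340/366 ≈ 0.374.
So the probability of at least one match is 1 − 0.374 = 0.626.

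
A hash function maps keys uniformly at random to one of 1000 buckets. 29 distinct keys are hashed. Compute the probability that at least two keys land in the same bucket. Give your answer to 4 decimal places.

It's easier to compute the probability that all 29 are distinct.
P(all distinct) = 1000/1000 · 999/1000 · ··· · 972/1000 ≈ 0.6637.
So the probability of at least one match is 1 − 0.6637 = 0.3363.

0.3363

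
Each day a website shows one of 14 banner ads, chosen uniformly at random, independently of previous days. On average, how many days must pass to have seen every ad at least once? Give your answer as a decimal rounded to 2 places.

After i distinct types are collected, each trial gives a new one with probability (14−i)/14, so the expected wait for the next new type is 14/(14−i).
E = 14/14 + 14/13 + 14/12 + 14/11 + 14/10 + 14/9 + 14/8 + 14/7 + 14/6 + 14/5 + 14/4 + 14/3 + 14/2 + 14/1 = 1171733/25740 ≈ 45.52.

45.52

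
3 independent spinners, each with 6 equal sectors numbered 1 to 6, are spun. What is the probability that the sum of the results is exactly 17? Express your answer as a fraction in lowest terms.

There are 6^3 = 216 equally likely outcomes.
The number of ordered 3-tuples from {1,…,6} summing to 17 is 3.
P(sum = 17) = 3/216 = 1/72.

1/72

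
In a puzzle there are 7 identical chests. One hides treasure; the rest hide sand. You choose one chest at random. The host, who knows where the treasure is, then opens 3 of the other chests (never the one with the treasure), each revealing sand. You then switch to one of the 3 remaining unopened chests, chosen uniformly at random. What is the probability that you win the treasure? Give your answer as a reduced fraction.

2/7

Your original chest holds the treasure with probability 1/7, so the other 6 collectively hold it with probability 6/7.
The host can always find 3 empty chests to open, so the reveals don't change that 6/7; it is now spread over the 3 remaining unopened chests.
P(win by switching) = (6/7) · (1/3) = 2/7.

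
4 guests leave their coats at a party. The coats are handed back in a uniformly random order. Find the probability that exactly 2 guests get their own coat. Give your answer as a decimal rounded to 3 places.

Choose which 2 of the 4 are fixed: C(4,2) = 6 ways.
The remaining 2 must have no fixed point: D(2) = 1.
P = 6·1/24 = 1/4 ≈ 0.250.

0.250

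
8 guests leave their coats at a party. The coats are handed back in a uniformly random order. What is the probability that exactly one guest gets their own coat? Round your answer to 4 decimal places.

Choose which one is fixed: C(8,1) = 8 ways.
The remaining 7 must have no fixed point: D(7) = 1854.
P = 8·1854/40320 = 103/280 ≈ 0.3679.

0.3679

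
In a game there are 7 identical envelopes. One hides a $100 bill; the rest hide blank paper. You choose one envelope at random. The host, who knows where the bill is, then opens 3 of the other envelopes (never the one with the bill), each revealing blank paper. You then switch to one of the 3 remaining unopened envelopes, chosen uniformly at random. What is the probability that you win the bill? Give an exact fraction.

Your original envelope holds the bill with probability 1/7, so the other 6 collectively hold it with probability 6/7.
The host can always find 3 empty envelopes to open, so the reveals don't change that 6/7; it is now spread over the 3 remaining unopened envelopes.
P(win by switching) = (6/7) · (1/3) = 2/7.

2/7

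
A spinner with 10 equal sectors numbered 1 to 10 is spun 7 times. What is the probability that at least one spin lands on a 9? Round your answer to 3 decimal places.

P(no spin lands on a 9) = (9/10)^7 ≈ 0.478.
P(at least one) = 1 − 0.478 = 0.522.

0.522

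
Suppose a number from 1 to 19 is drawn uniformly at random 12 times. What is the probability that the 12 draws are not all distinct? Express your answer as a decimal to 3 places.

0.989

P(all 12 different) = 19/19 · 18/19 · ··· · 8/19 ≈ 0.011.
P(at least two equal) = 1 − 0.011 = 0.989.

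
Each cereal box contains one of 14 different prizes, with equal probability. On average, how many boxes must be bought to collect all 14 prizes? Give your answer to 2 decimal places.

45.52

After i distinct types are collected, each trial gives a new one with probability (14−i)/14, so the expected wait for the next new type is 14/(14−i).
E = 14/14 + 14/13 + 14/12 + 14/11 + 14/10 + 14/9 + 14/8 + 14/7 + 14/6 + 14/5 + 14/4 + 14/3 + 14/2 + 14/1 = 1171733/25740 ≈ 45.52.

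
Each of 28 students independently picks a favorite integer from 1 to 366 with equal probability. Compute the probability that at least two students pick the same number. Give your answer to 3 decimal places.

It's easier to compute the probability that all 28 are distinct.
P(all distinct) = 366/366 · 365/366 · ··· · 339/366 ≈ 0.347.
So the probability of at least one match is 1 − 0.347 = 0.653.

0.653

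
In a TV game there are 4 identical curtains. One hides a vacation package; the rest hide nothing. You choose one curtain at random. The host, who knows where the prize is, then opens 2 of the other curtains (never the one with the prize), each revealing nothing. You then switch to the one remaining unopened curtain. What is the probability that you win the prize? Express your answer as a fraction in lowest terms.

Your original curtain holds the prize with probability 1/4, so the other 3 collectively hold it with probability 3/4.
The host can always find 2 empty curtains to open, so the reveals don't change that 3/4; it is now spread over the 1 remaining unopened curtain.
P(win by switching) = (3/4) · (1/1) = 3/4.

3/4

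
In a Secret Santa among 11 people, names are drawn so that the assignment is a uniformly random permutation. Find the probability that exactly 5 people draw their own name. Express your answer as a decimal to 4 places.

0.0031

Choose which 5 of the 11 are fixed: C(11,5) = 462 ways.
The remaining 6 must have no fixed point: D(6) = 265.
P = 462·265/39916800 = 53/17280 ≈ 0.0031.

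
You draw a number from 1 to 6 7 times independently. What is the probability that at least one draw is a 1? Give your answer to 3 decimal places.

P(no draw is a 1) = (5/6)^7 ≈ 0.279.
P(at least one) = 1 − 0.279 = 0.721.

0.721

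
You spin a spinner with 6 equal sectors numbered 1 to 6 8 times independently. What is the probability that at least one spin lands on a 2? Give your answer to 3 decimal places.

P(no spin lands on a 2) = (5/6)^8 ≈ 0.233.
P(at least one) = 1 − 0.233 = 0.767.

0.767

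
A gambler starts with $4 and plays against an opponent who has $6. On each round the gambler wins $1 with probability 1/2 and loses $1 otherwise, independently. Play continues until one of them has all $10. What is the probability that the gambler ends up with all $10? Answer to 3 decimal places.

0.400

With a fair step, P(i) = ½P(i−1) + ½P(i+1) with P(0)=0, P(10)=1 has the linear solution P(i) = i/10.
P(4) = 4/10 = 2/5 ≈ 0.400.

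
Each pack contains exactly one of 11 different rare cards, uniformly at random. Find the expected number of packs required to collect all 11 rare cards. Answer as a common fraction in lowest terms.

83711/2520

After i distinct types are collected, each trial gives a new one with probability (11−i)/11, so the expected wait for the next new type is 11/(11−i).
E = 11/11 + 11/10 + 11/9 + 11/8 + 11/7 + 11/6 + 11/5 + 11/4 + 11/3 + 11/2 + 11/1 = 83711/2520.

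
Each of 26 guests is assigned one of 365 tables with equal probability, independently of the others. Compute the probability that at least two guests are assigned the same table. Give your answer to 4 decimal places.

It's easier to compute the probability that all 26 are distinct.
P(all distinct) = 365/365 · 364/365 · ··· · 340/365 ≈ 0.4018.
So the probability of at least one match is 1 − 0.4018 = 0.5982.

0.5982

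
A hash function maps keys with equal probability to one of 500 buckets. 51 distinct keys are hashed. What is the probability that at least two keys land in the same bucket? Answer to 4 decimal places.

0.9287

It's easier to compute the probability that all 51 are distinct.
P(all distinct) = 500/500 · 499/500 · ··· · 450/500 ≈ 0.0713.
So the probability of at least one match is 1 − 0.0713 = 0.9287.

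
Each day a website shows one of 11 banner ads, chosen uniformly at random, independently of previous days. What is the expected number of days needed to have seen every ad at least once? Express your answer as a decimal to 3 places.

After i distinct types are collected, each trial gives a new one with probability (11−i)/11, so the expected wait for the next new type is 11/(11−i).
E = 11/11 + 11/10 + 11/9 + 11/8 + 11/7 + 11/6 + 11/5 + 11/4 + 11/3 + 11/2 + 11/1 = 83711/2520 ≈ 33.219.

33.219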